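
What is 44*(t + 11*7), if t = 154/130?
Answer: 223608/65 ≈ 3440.1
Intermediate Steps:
t = 77/65 (t = 154*(1/130) = 77/65 ≈ 1.1846)
44*(t + 11*7) = 44*(77/65 + 11*7) = 44*(77/65 + 77) = 44*(5082/65) = 223608/65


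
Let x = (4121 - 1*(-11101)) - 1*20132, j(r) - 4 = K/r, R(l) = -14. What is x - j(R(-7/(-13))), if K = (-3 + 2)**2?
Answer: -68795/14 ≈ -4913.9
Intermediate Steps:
K = 1 (K = (-1)**2 = 1)
j(r) = 4 + 1/r
x = -4910 (x = (4121 + 11101) - 20132 = 15222 - 20132 = -4910)
x - j(R(-7/(-13))) = -4910 - (4 + 1/(-14)) = -4910 - (4 - 1/14) = -4910 - 1*55/14 = -4910 - 55/14 = -68795/14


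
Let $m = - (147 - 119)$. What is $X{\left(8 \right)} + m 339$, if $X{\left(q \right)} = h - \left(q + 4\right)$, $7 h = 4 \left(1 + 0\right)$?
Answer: $- \frac{66524}{7} \approx -9503.4$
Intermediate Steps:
$h = \frac{4}{7}$ ($h = \frac{4 \left(1 + 0\right)}{7} = \frac{4 \cdot 1}{7} = \frac{1}{7} \cdot 4 = \frac{4}{7} \approx 0.57143$)
$X{\left(q \right)} = - \frac{24}{7} - q$ ($X{\left(q \right)} = \frac{4}{7} - \left(q + 4\right) = \frac{4}{7} - \left(4 + q\right) = - \frac{24}{7} - q$)
$m = -28$ ($m = - (147 - 119) = \left(-1\right) 28 = -28$)
$X{\left(8 \right)} + m 339 = \left(- \frac{24}{7} - 8\right) - 9492 = - \frac{80}{7} - 9492 = - \frac{66524}{7}$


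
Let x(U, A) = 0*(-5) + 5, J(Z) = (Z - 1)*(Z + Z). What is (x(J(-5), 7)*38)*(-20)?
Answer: -3800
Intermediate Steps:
J(Z) = 2*Z*(-1 + Z) (J(Z) = (-1 + Z)*(2*Z) = 2*Z*(-1 + Z))
x(U, A) = 5 (x(U, A) = 0 + 5 = 5)
(x(J(-5), 7)*38)*(-20) = (5*38)*(-20) = 190*(-20) = -3800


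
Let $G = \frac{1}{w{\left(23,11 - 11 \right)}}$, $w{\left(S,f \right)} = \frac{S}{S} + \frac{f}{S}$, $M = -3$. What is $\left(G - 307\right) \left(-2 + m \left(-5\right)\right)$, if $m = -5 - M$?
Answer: $-2448$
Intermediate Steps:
$m = -2$ ($m = -5 - -3 = -5 + 3 = -2$)
$w{\left(S,f \right)} = 1 + \frac{f}{S}$
$G = 1$ ($G = \frac{1}{\frac{1}{23} \left(23 + \left(11 - 11\right)\right)} = \frac{1}{\frac{1}{23} \left(23 + 0\right)} = \frac{1}{\frac{1}{23} \cdot 23} = 1^{-1} = 1$)
$\left(G - 307\right) \left(-2 + m \left(-5\right)\right) = \left(1 - 307\right) \left(-2 - -10\right) = - 306 \left(-2 + 10\right) = \left(-306\right) 8 = -2448$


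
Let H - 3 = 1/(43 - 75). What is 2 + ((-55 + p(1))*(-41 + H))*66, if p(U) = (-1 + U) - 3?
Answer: 1164685/8 ≈ 1.4559e+5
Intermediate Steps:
p(U) = -4 + U
H = 95/32 (H = 3 + 1/(43 - 75) = 3 + 1/(-32) = 3 - 1/32 = 95/32 ≈ 2.9688)
2 + ((-55 + p(1))*(-41 + H))*66 = 2 + ((-55 + (-4 + 1))*(-41 + 95/32))*66 = 2 + ((-55 - 3)*(-1217/32))*66 = 2 - 58*(-1217/32)*66 = 2 + (35293/16)*66 = 2 + 1164669/8 = 1164685/8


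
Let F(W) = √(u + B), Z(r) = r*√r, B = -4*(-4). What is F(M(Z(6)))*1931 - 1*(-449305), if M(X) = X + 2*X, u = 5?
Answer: 449305 + 1931*√21 ≈ 4.5815e+5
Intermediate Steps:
B = 16
Z(r) = r^(3/2)
M(X) = 3*X
F(W) = √21 (F(W) = √(5 + 16) = √21)
F(M(Z(6)))*1931 - 1*(-449305) = √21*1931 - 1*(-449305) = 1931*√21 + 449305 = 449305 + 1931*√21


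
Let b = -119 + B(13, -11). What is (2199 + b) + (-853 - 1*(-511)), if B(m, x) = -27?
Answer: 1711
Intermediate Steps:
b = -146 (b = -119 - 27 = -146)
(2199 + b) + (-853 - 1*(-511)) = (2199 - 146) + (-853 - 1*(-511)) = 2053 + (-853 + 511) = 2053 - 342 = 1711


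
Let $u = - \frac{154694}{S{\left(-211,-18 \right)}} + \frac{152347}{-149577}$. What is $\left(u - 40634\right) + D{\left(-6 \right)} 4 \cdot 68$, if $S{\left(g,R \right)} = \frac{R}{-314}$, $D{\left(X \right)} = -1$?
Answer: $- \frac{1229279686249}{448731} \approx -2.7395 \cdot 10^{6}$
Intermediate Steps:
$S{\left(g,R \right)} = - \frac{R}{314}$ ($S{\left(g,R \right)} = R \left(- \frac{1}{314}\right) = - \frac{R}{314}$)
$u = - \frac{1210923895963}{448731}$ ($u = - \frac{154694}{\left(- \frac{1}{314}\right) \left(-18\right)} + \frac{152347}{-149577} = - \frac{154694}{\frac{9}{157}} + 152347 \left(- \frac{1}{149577}\right) = \left(-154694\right) \frac{157}{9} - \frac{152347}{149577} = - \frac{24286958}{9} - \frac{152347}{149577} = - \frac{1210923895963}{448731} \approx -2.6986 \cdot 10^{6}$)
$\left(u - 40634\right) + D{\left(-6 \right)} 4 \cdot 68 = \left(- \frac{1210923895963}{448731} - 40634\right) + \left(-1\right) 4 \cdot 68 = - \frac{1229157631417}{448731} - 272 = - \frac{1229279686249}{448731}$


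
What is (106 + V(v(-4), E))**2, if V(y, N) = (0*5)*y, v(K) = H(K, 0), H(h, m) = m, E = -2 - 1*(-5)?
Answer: 11236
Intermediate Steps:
E = 3 (E = -2 + 5 = 3)
v(K) = 0
V(y, N) = 0 (V(y, N) = 0*y = 0)
(106 + V(v(-4), E))**2 = (106 + 0)**2 = 106**2 = 11236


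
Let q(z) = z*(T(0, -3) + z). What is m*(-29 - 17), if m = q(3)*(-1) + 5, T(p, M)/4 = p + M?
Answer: -1472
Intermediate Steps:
T(p, M) = 4*M + 4*p (T(p, M) = 4*(p + M) = 4*(M + p) = 4*M + 4*p)
q(z) = z*(-12 + z) (q(z) = z*((4*(-3) + 4*0) + z) = z*((-12 + 0) + z) = z*(-12 + z))
m = 32 (m = (3*(-12 + 3))*(-1) + 5 = (3*(-9))*(-1) + 5 = -27*(-1) + 5 = 27 + 5 = 32)
m*(-29 - 17) = 32*(-29 - 17) = 32*(-46) = -1472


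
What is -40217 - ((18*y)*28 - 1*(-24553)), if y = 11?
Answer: -70314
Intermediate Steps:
-40217 - ((18*y)*28 - 1*(-24553)) = -40217 - ((18*11)*28 - 1*(-24553)) = -40217 - (198*28 + 24553) = -40217 - (5544 + 24553) = -40217 - 1*30097 = -40217 - 30097 = -70314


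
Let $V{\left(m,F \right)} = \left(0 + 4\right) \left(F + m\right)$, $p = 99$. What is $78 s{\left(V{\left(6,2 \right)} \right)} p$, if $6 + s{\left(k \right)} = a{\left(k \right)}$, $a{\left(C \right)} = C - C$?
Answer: $-46332$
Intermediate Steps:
$a{\left(C \right)} = 0$
$V{\left(m,F \right)} = 4 F + 4 m$ ($V{\left(m,F \right)} = 4 \left(F + m\right) = 4 F + 4 m$)
$s{\left(k \right)} = -6$ ($s{\left(k \right)} = -6 + 0 = -6$)
$78 s{\left(V{\left(6,2 \right)} \right)} p = 78 \left(-6\right) 99 = \left(-468\right) 99 = -46332$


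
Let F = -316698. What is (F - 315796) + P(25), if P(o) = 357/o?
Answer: -15811993/25 ≈ -6.3248e+5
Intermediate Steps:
(F - 315796) + P(25) = (-316698 - 315796) + 357/25 = -632494 + 357*(1/25) = -632494 + 357/25 = -15811993/25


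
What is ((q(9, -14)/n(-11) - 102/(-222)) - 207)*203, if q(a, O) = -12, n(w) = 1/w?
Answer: -559874/37 ≈ -15132.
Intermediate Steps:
((q(9, -14)/n(-11) - 102/(-222)) - 207)*203 = ((-12/(1/(-11)) - 102/(-222)) - 207)*203 = ((-12/(-1/11) - 102*(-1/222)) - 207)*203 = ((-12*(-11) + 17/37) - 207)*203 = ((132 + 17/37) - 207)*203 = (4901/37 - 207)*203 = -2758/37*203 = -559874/37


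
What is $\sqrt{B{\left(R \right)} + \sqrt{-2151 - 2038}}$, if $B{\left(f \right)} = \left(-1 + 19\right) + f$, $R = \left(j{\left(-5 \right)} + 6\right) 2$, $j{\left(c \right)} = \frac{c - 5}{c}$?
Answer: $\sqrt{34 + i \sqrt{4189}} \approx 7.3181 + 4.4221 i$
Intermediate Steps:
$j{\left(c \right)} = \frac{-5 + c}{c}$
$R = 16$ ($R = \left(\frac{-5 - 5}{-5} + 6\right) 2 = \left(\left(- \frac{1}{5}\right) \left(-10\right) + 6\right) 2 = \left(2 + 6\right) 2 = 8 \cdot 2 = 16$)
$B{\left(f \right)} = 18 + f$
$\sqrt{B{\left(R \right)} + \sqrt{-2151 - 2038}} = \sqrt{\left(18 + 16\right) + \sqrt{-2151 - 2038}} = \sqrt{34 + \sqrt{-4189}} = \sqrt{34 + i \sqrt{4189}}$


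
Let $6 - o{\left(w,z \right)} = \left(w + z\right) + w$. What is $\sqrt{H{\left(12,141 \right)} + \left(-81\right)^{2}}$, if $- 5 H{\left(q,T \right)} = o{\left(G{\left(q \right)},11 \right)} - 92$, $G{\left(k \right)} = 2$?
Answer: $\frac{\sqrt{164530}}{5} \approx 81.125$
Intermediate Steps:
$o{\left(w,z \right)} = 6 - z - 2 w$ ($o{\left(w,z \right)} = 6 - \left(\left(w + z\right) + w\right) = 6 - \left(z + 2 w\right) = 6 - z - 2 w$)
$H{\left(q,T \right)} = \frac{101}{5}$ ($H{\left(q,T \right)} = - \frac{\left(6 - 11 - 4\right) - 92}{5} = - \frac{-9 - 92}{5} = \left(- \frac{1}{5}\right) \left(-101\right) = \frac{101}{5}$)
$\sqrt{H{\left(12,141 \right)} + \left(-81\right)^{2}} = \sqrt{\frac{101}{5} + \left(-81\right)^{2}} = \sqrt{\frac{101}{5} + 6561} = \sqrt{\frac{32906}{5}} = \frac{\sqrt{164530}}{5}$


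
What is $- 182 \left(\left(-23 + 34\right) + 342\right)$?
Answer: $-64246$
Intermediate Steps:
$- 182 \left(\left(-23 + 34\right) + 342\right) = - 182 \left(11 + 342\right) = \left(-182\right) 353 = -64246$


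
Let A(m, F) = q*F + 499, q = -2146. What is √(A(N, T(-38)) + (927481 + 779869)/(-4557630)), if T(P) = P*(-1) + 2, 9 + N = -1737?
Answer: I*√17727102839110434/455763 ≈ 292.13*I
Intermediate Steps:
N = -1746 (N = -9 - 1737 = -1746)
T(P) = 2 - P (T(P) = -P + 2 = 2 - P)
A(m, F) = 499 - 2146*F (A(m, F) = -2146*F + 499 = 499 - 2146*F)
√(A(N, T(-38)) + (927481 + 779869)/(-4557630)) = √((499 - 2146*(2 - 1*(-38))) + (927481 + 779869)/(-4557630)) = √((499 - 2146*(2 + 38)) + 1707350*(-1/4557630)) = √((499 - 2146*40) - 170735/455763) = √((499 - 85840) - 170735/455763) = √(-85341 - 170735/455763) = √(-38895440918/455763) = I*√17727102839110434/455763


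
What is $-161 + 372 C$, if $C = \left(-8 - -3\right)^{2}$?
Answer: $9139$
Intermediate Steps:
$C = 25$ ($C = \left(-8 + 3\right)^{2} = \left(-5\right)^{2} = 25$)
$-161 + 372 C = -161 + 372 \cdot 25 = -161 + 9300 = 9139$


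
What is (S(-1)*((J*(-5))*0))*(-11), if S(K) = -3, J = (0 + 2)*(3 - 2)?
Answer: 0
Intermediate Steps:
J = 2 (J = 2*1 = 2)
(S(-1)*((J*(-5))*0))*(-11) = -3*2*(-5)*0*(-11) = -(-30)*0*(-11) = -3*0*(-11) = 0*(-11) = 0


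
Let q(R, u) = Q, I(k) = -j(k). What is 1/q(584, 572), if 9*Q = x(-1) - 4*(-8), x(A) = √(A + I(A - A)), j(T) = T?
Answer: 288/1025 - 9*I/1025 ≈ 0.28098 - 0.0087805*I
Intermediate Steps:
I(k) = -k
x(A) = √A (x(A) = √(A - (A - A)) = √(A - 1*0) = √(A + 0) = √A)
Q = 32/9 + I/9 (Q = (√(-1) - 4*(-8))/9 = (I + 32)/9 = (32 + I)/9 = 32/9 + I/9 ≈ 3.5556 + 0.11111*I)
q(R, u) = 32/9 + I/9
1/q(584, 572) = 1/(32/9 + I/9) = 81*(32/9 - I/9)/1025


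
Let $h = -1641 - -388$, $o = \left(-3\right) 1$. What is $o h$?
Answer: $3759$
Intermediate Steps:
$o = -3$
$h = -1253$ ($h = -1641 + 388 = -1253$)
$o h = \left(-3\right) \left(-1253\right) = 3759$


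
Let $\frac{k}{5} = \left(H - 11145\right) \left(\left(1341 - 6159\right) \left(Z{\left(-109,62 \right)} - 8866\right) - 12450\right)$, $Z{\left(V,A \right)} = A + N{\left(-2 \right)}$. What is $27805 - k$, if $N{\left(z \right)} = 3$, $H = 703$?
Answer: $2213222025085$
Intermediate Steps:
$Z{\left(V,A \right)} = 3 + A$ ($Z{\left(V,A \right)} = A + 3 = 3 + A$)
$k = -2213221997280$ ($k = 5 \left(703 - 11145\right) \left(\left(1341 - 6159\right) \left(\left(3 + 62\right) - 8866\right) - 12450\right) = 5 \left(- 10442 \left(- 4818 \left(65 - 8866\right) - 12450\right)\right) = 5 \left(- 10442 \left(\left(-4818\right) \left(-8801\right) - 12450\right)\right) = 5 \left(- 10442 \left(42403218 - 12450\right)\right) = 5 \left(\left(-10442\right) 42390768\right) = 5 \left(-442644399456\right) = -2213221997280$)
$27805 - k = 27805 - -2213221997280 = 27805 + 2213221997280 = 2213222025085$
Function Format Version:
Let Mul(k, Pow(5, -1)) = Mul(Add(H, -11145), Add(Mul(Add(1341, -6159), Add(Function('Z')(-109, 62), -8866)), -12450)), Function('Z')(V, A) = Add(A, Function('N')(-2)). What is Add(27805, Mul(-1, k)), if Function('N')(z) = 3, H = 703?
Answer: 2213222025085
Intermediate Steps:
Function('Z')(V, A) = Add(3, A) (Function('Z')(V, A) = Add(A, 3) = Add(3, A))
k = -2213221997280 (k = Mul(5, Mul(Add(703, -11145), Add(Mul(Add(1341, -6159), Add(Add(3, 62), -8866)), -12450))) = Mul(5, Mul(-10442, Add(Mul(-4818, Add(65, -8866)), -12450))) = Mul(5, Mul(-10442, Add(Mul(-4818, -8801), -12450))) = Mul(5, Mul(-10442, Add(42403218, -12450))) = Mul(5, Mul(-10442, 42390768)) = Mul(5, -442644399456) = -2213221997280)
Add(27805, Mul(-1, k)) = Add(27805, Mul(-1, -2213221997280)) = Add(27805, 2213221997280) = 2213222025085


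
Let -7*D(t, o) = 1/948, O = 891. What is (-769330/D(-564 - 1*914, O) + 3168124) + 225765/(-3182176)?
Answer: 16255961542294939/3182176 ≈ 5.1084e+9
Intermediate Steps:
D(t, o) = -1/6636 (D(t, o) = -1/7/948 = -1/7*1/948 = -1/6636)
(-769330/D(-564 - 1*914, O) + 3168124) + 225765/(-3182176) = (-769330/(-1/6636) + 3168124) + 225765/(-3182176) = (-769330*(-6636) + 3168124) + 225765*(-1/3182176) = (5105273880 + 3168124) - 225765/3182176 = 5108442004 - 225765/3182176 = 16255961542294939/3182176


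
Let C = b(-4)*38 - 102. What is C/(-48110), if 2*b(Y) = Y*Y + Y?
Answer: -63/24055 ≈ -0.0026190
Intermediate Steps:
b(Y) = Y/2 + Y²/2 (b(Y) = (Y*Y + Y)/2 = (Y² + Y)/2 = (Y + Y²)/2 = Y/2 + Y²/2)
C = 126 (C = ((½)*(-4)*(1 - 4))*38 - 102 = ((½)*(-4)*(-3))*38 - 102 = 6*38 - 102 = 228 - 102 = 126)
C/(-48110) = 126/(-48110) = 126*(-1/48110) = -63/24055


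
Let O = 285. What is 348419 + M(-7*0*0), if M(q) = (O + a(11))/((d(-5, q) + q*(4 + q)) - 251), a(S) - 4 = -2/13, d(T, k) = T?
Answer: 1159534677/3328 ≈ 3.4842e+5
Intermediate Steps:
a(S) = 50/13 (a(S) = 4 - 2/13 = 50/13)
M(q) = 3755/(13*(-256 + q*(4 + q))) (M(q) = (285 + 50/13)/((-5 + q*(4 + q)) - 251) = 3755/(13*(-256 + q*(4 + q))))
348419 + M(-7*0*0) = 348419 + 3755/(13*(-256 + (-7*0*0)**2 + 4*(-7*0*0))) = 348419 + 3755/(13*(-256 + (0*0)**2 + 4*(0*0))) = 348419 + 3755/(13*(-256 + 0**2 + 4*0)) = 348419 + 3755/(13*(-256 + 0 + 0)) = 348419 + (3755/13)/(-256) = 348419 + (3755/13)*(-1/256) = 348419 - 3755/3328 = 1159534677/3328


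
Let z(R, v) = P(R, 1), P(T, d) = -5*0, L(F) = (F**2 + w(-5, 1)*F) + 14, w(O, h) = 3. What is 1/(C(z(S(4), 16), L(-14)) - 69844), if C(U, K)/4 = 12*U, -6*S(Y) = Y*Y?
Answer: -1/69844 ≈ -1.4318e-5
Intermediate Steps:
S(Y) = -Y**2/6 (S(Y) = -Y*Y/6 = -Y**2/6)
L(F) = 14 + F**2 + 3*F (L(F) = (F**2 + 3*F) + 14 = 14 + F**2 + 3*F)
P(T, d) = 0
z(R, v) = 0
C(U, K) = 48*U (C(U, K) = 4*(12*U) = 48*U)
1/(C(z(S(4), 16), L(-14)) - 69844) = 1/(48*0 - 69844) = 1/(0 - 69844) = 1/(-69844) = -1/69844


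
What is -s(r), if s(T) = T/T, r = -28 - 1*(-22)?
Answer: -1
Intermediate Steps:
r = -6 (r = -28 + 22 = -6)
s(T) = 1
-s(r) = -1*1 = -1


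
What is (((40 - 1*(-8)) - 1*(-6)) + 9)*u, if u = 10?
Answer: 630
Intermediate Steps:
(((40 - 1*(-8)) - 1*(-6)) + 9)*u = (((40 - 1*(-8)) - 1*(-6)) + 9)*10 = (((40 + 8) + 6) + 9)*10 = ((48 + 6) + 9)*10 = (54 + 9)*10 = 63*10 = 630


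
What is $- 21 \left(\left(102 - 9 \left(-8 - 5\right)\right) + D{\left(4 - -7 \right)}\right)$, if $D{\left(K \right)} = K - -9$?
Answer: $-5019$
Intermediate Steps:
$D{\left(K \right)} = 9 + K$ ($D{\left(K \right)} = K + 9 = 9 + K$)
$- 21 \left(\left(102 - 9 \left(-8 - 5\right)\right) + D{\left(4 - -7 \right)}\right) = - 21 \left(\left(102 - 9 \left(-8 - 5\right)\right) + \left(9 + \left(4 - -7\right)\right)\right) = - 21 \left(\left(102 - -117\right) + \left(9 + \left(4 + 7\right)\right)\right) = - 21 \left(\left(102 + 117\right) + \left(9 + 11\right)\right) = - 21 \left(219 + 20\right) = \left(-21\right) 239 = -5019$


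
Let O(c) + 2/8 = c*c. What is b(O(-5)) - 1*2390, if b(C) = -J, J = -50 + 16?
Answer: -2356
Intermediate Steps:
J = -34
O(c) = -1/4 + c**2 (O(c) = -1/4 + c*c = -1/4 + c**2)
b(C) = 34 (b(C) = -1*(-34) = 34)
b(O(-5)) - 1*2390 = 34 - 1*2390 = 34 - 2390 = -2356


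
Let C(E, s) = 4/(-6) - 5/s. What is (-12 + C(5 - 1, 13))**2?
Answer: 259081/1521 ≈ 170.34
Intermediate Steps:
C(E, s) = -2/3 - 5/s (C(E, s) = 4*(-1/6) - 5/s = -2/3 - 5/s)
(-12 + C(5 - 1, 13))**2 = (-12 + (-2/3 - 5/13))**2 = (-12 - 41/39)**2 = (-509/39)**2 = 259081/1521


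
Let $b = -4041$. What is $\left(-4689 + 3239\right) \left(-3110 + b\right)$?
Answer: $10368950$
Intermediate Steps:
$\left(-4689 + 3239\right) \left(-3110 + b\right) = \left(-4689 + 3239\right) \left(-3110 - 4041\right) = \left(-1450\right) \left(-7151\right) = 10368950$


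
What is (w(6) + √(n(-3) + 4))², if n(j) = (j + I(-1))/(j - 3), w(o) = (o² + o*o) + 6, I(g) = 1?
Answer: (234 + √39)²/9 ≈ 6413.1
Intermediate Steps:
w(o) = 6 + 2*o² (w(o) = (o² + o²) + 6 = 2*o² + 6 = 6 + 2*o²)
n(j) = (1 + j)/(-3 + j) (n(j) = (j + 1)/(j - 3) = (1 + j)/(-3 + j))
(w(6) + √(n(-3) + 4))² = ((6 + 2*6²) + √((1 - 3)/(-3 - 3) + 4))² = ((6 + 2*36) + √(-2/(-6) + 4))² = ((6 + 72) + √(-⅙*(-2) + 4))² = (78 + √(⅓ + 4))² = (78 + √(13/3))² = (78 + √39/3)²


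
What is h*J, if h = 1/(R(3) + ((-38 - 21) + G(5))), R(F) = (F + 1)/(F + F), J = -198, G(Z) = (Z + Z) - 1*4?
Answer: 594/157 ≈ 3.7834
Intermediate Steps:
G(Z) = -4 + 2*Z (G(Z) = 2*Z - 4 = -4 + 2*Z)
R(F) = (1 + F)/(2*F) (R(F) = (1 + F)/((2*F)) = (1 + F)*(1/(2*F)) = (1 + F)/(2*F))
h = -3/157 (h = 1/((½)*(1 + 3)/3 + ((-38 - 21) + (-4 + 2*5))) = 1/((½)*(⅓)*4 + (-59 + (-4 + 10))) = 1/(⅔ + (-59 + 6)) = 1/(⅔ - 53) = 1/(-157/3) = -3/157 ≈ -0.019108)
h*J = -3/157*(-198) = 594/157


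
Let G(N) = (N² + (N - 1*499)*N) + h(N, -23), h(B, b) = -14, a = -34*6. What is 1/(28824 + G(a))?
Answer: 1/213838 ≈ 4.6764e-6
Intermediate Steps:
a = -204
G(N) = -14 + N² + N*(-499 + N) (G(N) = (N² + (N - 1*499)*N) - 14 = (N² + (N - 499)*N) - 14 = (N² + (-499 + N)*N) - 14 = (N² + N*(-499 + N)) - 14 = -14 + N² + N*(-499 + N))
1/(28824 + G(a)) = 1/(28824 + (-14 - 499*(-204) + 2*(-204)²)) = 1/(28824 + (-14 + 101796 + 2*41616)) = 1/(28824 + (-14 + 101796 + 83232)) = 1/(28824 + 185014) = 1/213838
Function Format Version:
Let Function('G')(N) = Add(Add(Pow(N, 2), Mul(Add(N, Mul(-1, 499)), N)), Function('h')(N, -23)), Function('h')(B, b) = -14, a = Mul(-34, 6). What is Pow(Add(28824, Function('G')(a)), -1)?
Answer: Rational(1, 213838) ≈ 4.6764e-6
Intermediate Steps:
a = -204
Function('G')(N) = Add(-14, Pow(N, 2), Mul(N, Add(-499, N))) (Function('G')(N) = Add(Add(Pow(N, 2), Mul(Add(N, Mul(-1, 499)), N)), -14) = Add(Add(Pow(N, 2), Mul(Add(N, -499), N)), -14) = Add(Add(Pow(N, 2), Mul(Add(-499, N), N)), -14) = Add(Add(Pow(N, 2), Mul(N, Add(-499, N))), -14) = Add(-14, Pow(N, 2), Mul(N, Add(-499, N))))
Pow(Add(28824, Function('G')(a)), -1) = Pow(Add(28824, Add(-14, Mul(-499, -204), Mul(2, Pow(-204, 2)))), -1) = Pow(Add(28824, Add(-14, 101796, Mul(2, 41616))), -1) = Pow(Add(28824, Add(-14, 101796, 83232)), -1) = Pow(Add(28824, 185014), -1) = Pow(213838, -1) = Rational(1, 213838)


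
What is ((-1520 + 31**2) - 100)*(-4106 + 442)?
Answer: 2414576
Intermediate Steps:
((-1520 + 31**2) - 100)*(-4106 + 442) = ((-1520 + 961) - 100)*(-3664) = (-559 - 100)*(-3664) = -659*(-3664) = 2414576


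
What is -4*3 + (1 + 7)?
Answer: -4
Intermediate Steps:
-4*3 + (1 + 7) = -12 + 8 = -4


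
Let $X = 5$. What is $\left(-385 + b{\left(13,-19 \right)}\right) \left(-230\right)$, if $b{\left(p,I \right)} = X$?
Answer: $87400$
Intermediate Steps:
$b{\left(p,I \right)} = 5$
$\left(-385 + b{\left(13,-19 \right)}\right) \left(-230\right) = \left(-385 + 5\right) \left(-230\right) = \left(-380\right) \left(-230\right) = 87400$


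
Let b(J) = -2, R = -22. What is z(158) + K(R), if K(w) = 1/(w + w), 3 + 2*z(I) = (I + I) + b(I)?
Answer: 6841/44 ≈ 155.48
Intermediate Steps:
z(I) = -5/2 + I (z(I) = -3/2 + ((I + I) - 2)/2 = -3/2 + (2*I - 2)/2 = -3/2 + (-2 + 2*I)/2 = -3/2 + (-1 + I) = -5/2 + I)
K(w) = 1/(2*w)
z(158) + K(R) = (-5/2 + 158) + (½)/(-22) = 311/2 + (½)*(-1/22) = 311/2 - 1/44 = 6841/44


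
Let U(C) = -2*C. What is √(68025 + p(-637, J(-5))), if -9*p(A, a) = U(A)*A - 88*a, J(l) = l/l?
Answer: √1423851/3 ≈ 397.75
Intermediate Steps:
J(l) = 1
p(A, a) = 2*A²/9 + 88*a/9 (p(A, a) = -((-2*A)*A - 88*a)/9 = -(-2*A² - 88*a)/9 = -(-88*a - 2*A²)/9 = 2*A²/9 + 88*a/9)
√(68025 + p(-637, J(-5))) = √(68025 + ((2/9)*(-637)² + (88/9)*1)) = √(68025 + ((2/9)*405769 + 88/9)) = √(68025 + (811538/9 + 88/9)) = √(68025 + 270542/3) = √(474617/3) = √1423851/3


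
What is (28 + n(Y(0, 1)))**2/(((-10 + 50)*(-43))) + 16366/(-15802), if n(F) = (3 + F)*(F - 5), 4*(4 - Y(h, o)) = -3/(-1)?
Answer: -4191992189/3478968320 ≈ -1.2050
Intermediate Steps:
Y(h, o) = 13/4 (Y(h, o) = 4 - (-3)/(4*(-1)) = 4 - (-3)*(-1)/4 = 4 - 1/4*3 = 4 - 3/4 = 13/4)
n(F) = (-5 + F)*(3 + F) (n(F) = (3 + F)*(-5 + F) = (-5 + F)*(3 + F))
(28 + n(Y(0, 1)))**2/(((-10 + 50)*(-43))) + 16366/(-15802) = (28 + (-15 + (13/4)**2 - 2*13/4))**2/(((-10 + 50)*(-43))) + 16366/(-15802) = (28 + (-15 + 169/16 - 13/2))**2/((40*(-43))) + 16366*(-1/15802) = (28 - 175/16)**2/(-1720) - 8183/7901 = (273/16)**2*(-1/1720) - 8183/7901 = (74529/256)*(-1/1720) - 8183/7901 = -74529/440320 - 8183/7901 = -4191992189/3478968320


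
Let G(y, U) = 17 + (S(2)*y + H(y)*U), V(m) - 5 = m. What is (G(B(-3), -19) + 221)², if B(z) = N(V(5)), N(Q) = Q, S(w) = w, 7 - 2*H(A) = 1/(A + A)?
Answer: 58967041/1600 ≈ 36854.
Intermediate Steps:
H(A) = 7/2 - 1/(4*A) (H(A) = 7/2 - 1/(2*(A + A)) = 7/2 - 1/(2*A)/2 = 7/2 - 1/(4*A))
V(m) = 5 + m
B(z) = 10 (B(z) = 5 + 5 = 10)
G(y, U) = 17 + 2*y + U*(-1 + 14*y)/(4*y) (G(y, U) = 17 + (2*y + ((-1 + 14*y)/(4*y))*U) = 17 + (2*y + U*(-1 + 14*y)/(4*y)) = 17 + 2*y + U*(-1 + 14*y)/(4*y))
(G(B(-3), -19) + 221)² = ((17 + 2*10 + (7/2)*(-19) - ¼*(-19)/10) + 221)² = ((17 + 20 - 133/2 - ¼*(-19)*⅒) + 221)² = ((17 + 20 - 133/2 + 19/40) + 221)² = (-1161/40 + 221)² = (7679/40)² = 58967041/1600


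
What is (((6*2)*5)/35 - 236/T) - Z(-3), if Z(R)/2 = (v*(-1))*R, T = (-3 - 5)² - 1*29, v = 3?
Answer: -806/35 ≈ -23.029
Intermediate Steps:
T = 35 (T = (-8)² - 29 = 64 - 29 = 35)
Z(R) = -6*R (Z(R) = 2*((3*(-1))*R) = 2*(-3*R) = -6*R)
(((6*2)*5)/35 - 236/T) - Z(-3) = (((6*2)*5)/35 - 236/35) - (-6)*(-3) = ((12*5)*(1/35) - 236*1/35) - 1*18 = (60*(1/35) - 236/35) - 18 = (12/7 - 236/35) - 18 = -176/35 - 18 = -806/35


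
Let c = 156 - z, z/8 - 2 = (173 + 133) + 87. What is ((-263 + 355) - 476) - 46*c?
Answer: 137800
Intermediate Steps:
z = 3160 (z = 16 + 8*((173 + 133) + 87) = 16 + 8*(306 + 87) = 16 + 8*393 = 16 + 3144 = 3160)
c = -3004 (c = 156 - 1*3160 = 156 - 3160 = -3004)
((-263 + 355) - 476) - 46*c = ((-263 + 355) - 476) - 46*(-3004) = (92 - 476) + 138184 = -384 + 138184 = 137800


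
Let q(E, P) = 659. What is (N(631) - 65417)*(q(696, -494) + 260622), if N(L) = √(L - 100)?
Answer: -17092219177 + 783843*√59 ≈ -1.7086e+10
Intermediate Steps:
N(L) = √(-100 + L)
(N(631) - 65417)*(q(696, -494) + 260622) = (√(-100 + 631) - 65417)*(659 + 260622) = (√531 - 65417)*261281 = (3*√59 - 65417)*261281 = (-65417 + 3*√59)*261281 = -17092219177 + 783843*√59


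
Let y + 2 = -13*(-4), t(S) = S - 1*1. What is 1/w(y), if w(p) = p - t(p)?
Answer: 1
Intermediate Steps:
t(S) = -1 + S (t(S) = S - 1 = -1 + S)
y = 50 (y = -2 - 13*(-4) = -2 + 52 = 50)
w(p) = 1 (w(p) = p - (-1 + p) = p + (1 - p) = 1)
1/w(y) = 1/1 = 1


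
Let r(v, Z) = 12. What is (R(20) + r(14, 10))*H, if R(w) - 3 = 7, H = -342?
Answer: -7524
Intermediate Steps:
R(w) = 10 (R(w) = 3 + 7 = 10)
(R(20) + r(14, 10))*H = (10 + 12)*(-342) = 22*(-342) = -7524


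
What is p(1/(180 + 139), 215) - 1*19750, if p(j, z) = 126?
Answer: -19624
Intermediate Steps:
p(1/(180 + 139), 215) - 1*19750 = 126 - 1*19750 = 126 - 19750 = -19624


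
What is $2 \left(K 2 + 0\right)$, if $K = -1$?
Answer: $-4$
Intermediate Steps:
$2 \left(K 2 + 0\right) = 2 \left(\left(-1\right) 2 + 0\right) = 2 \left(-2 + 0\right) = 2 \left(-2\right) = -4$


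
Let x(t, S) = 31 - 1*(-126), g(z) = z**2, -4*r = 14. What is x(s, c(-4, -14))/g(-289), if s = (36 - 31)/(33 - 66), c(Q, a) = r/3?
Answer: 157/83521 ≈ 0.0018798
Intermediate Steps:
r = -7/2 (r = -1/4*14 = -7/2 ≈ -3.5000)
c(Q, a) = -7/6 (c(Q, a) = -7/2/3 = -7/2*1/3 = -7/6)
s = -5/33 (s = 5/(-33) = 5*(-1/33) = -5/33 ≈ -0.15152)
x(t, S) = 157 (x(t, S) = 31 + 126 = 157)
x(s, c(-4, -14))/g(-289) = 157/((-289)**2) = 157/83521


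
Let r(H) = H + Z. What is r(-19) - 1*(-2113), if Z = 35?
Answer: 2129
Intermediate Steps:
r(H) = 35 + H (r(H) = H + 35 = 35 + H)
r(-19) - 1*(-2113) = (35 - 19) - 1*(-2113) = 16 + 2113 = 2129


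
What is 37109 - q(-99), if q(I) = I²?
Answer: 27308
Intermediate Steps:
37109 - q(-99) = 37109 - 1*(-99)² = 37109 - 1*9801 = 37109 - 9801 = 27308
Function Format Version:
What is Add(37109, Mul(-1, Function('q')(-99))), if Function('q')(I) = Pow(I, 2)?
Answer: 27308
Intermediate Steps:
Add(37109, Mul(-1, Function('q')(-99))) = Add(37109, Mul(-1, Pow(-99, 2))) = Add(37109, Mul(-1, 9801)) = Add(37109, -9801) = 27308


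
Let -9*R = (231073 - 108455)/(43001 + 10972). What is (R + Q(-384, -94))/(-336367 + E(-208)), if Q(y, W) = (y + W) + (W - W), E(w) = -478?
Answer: 232314464/163624816665 ≈ 0.0014198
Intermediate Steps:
R = -122618/485757 (R = -(231073 - 108455)/(9*(43001 + 10972)) = -122618/(9*53973) = -⅑*122618/53973 = -122618/485757 ≈ -0.25243)
Q(y, W) = W + y (Q(y, W) = (W + y) + 0 = W + y)
(R + Q(-384, -94))/(-336367 + E(-208)) = (-122618/485757 + (-94 - 384))/(-336367 - 478) = (-122618/485757 - 478)/(-336845) = -232314464/485757*(-1/336845) = 232314464/163624816665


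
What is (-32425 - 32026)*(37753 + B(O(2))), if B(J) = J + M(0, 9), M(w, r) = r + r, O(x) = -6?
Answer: -2433992015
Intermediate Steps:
M(w, r) = 2*r
B(J) = 18 + J (B(J) = J + 2*9 = J + 18 = 18 + J)
(-32425 - 32026)*(37753 + B(O(2))) = (-32425 - 32026)*(37753 + (18 - 6)) = -64451*(37753 + 12) = -64451*37765 = -2433992015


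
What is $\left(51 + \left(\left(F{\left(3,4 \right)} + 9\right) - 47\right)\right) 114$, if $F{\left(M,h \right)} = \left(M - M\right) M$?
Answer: $1482$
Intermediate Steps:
$F{\left(M,h \right)} = 0$ ($F{\left(M,h \right)} = 0 M = 0$)
$\left(51 + \left(\left(F{\left(3,4 \right)} + 9\right) - 47\right)\right) 114 = \left(51 + \left(\left(0 + 9\right) - 47\right)\right) 114 = \left(51 + \left(9 - 47\right)\right) 114 = \left(51 - 38\right) 114 = 13 \cdot 114 = 1482$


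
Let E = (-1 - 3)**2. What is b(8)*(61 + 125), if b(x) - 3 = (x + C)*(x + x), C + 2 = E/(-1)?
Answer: -29202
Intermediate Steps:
E = 16 (E = (-4)**2 = 16)
C = -18 (C = -2 + 16/(-1) = -2 + 16*(-1) = -2 - 16 = -18)
b(x) = 3 + 2*x*(-18 + x) (b(x) = 3 + (x - 18)*(x + x) = 3 + (-18 + x)*(2*x) = 3 + 2*x*(-18 + x))
b(8)*(61 + 125) = (3 - 36*8 + 2*8**2)*(61 + 125) = (3 - 288 + 2*64)*186 = (3 - 288 + 128)*186 = -157*186 = -29202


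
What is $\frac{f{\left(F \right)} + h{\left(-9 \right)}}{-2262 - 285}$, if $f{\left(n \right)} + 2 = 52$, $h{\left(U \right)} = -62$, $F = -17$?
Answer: $\frac{4}{849} \approx 0.0047114$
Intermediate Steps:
$f{\left(n \right)} = 50$ ($f{\left(n \right)} = -2 + 52 = 50$)
$\frac{f{\left(F \right)} + h{\left(-9 \right)}}{-2262 - 285} = \frac{50 - 62}{-2262 - 285} = - \frac{12}{-2547} = \left(-12\right) \left(- \frac{1}{2547}\right) = \frac{4}{849}$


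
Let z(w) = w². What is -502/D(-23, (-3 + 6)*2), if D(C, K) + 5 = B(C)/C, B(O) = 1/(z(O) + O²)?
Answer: 12215668/121671 ≈ 100.40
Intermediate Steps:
B(O) = 1/(2*O²) (B(O) = 1/(O² + O²) = 1/(2*O²))
D(C, K) = -5 + 1/(2*C³) (D(C, K) = -5 + (1/(2*C²))/C = -5 + 1/(2*C³))
-502/D(-23, (-3 + 6)*2) = -502/(-5 + (½)/(-23)³) = -502/(-5 + (½)*(-1/12167)) = -502/(-5 - 1/24334) = -502/(-121671/24334) = -502*(-24334/121671) = 12215668/121671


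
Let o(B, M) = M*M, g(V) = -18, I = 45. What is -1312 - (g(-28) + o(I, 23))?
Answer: -1823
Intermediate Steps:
o(B, M) = M²
-1312 - (g(-28) + o(I, 23)) = -1312 - (-18 + 23²) = -1312 - (-18 + 529) = -1312 - 1*511 = -1312 - 511 = -1823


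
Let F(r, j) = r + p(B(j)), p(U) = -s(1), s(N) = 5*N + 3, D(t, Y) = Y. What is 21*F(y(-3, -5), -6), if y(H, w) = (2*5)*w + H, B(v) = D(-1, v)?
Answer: -1281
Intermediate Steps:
B(v) = v
s(N) = 3 + 5*N
y(H, w) = H + 10*w (y(H, w) = 10*w + H = H + 10*w)
p(U) = -8 (p(U) = -(3 + 5*1) = -(3 + 5) = -1*8 = -8)
F(r, j) = -8 + r (F(r, j) = r - 8 = -8 + r)
21*F(y(-3, -5), -6) = 21*(-8 + (-3 + 10*(-5))) = 21*(-8 + (-3 - 50)) = 21*(-8 - 53) = 21*(-61) = -1281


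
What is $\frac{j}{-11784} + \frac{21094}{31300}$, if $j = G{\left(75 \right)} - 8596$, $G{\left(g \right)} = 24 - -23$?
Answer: $\frac{129038849}{92209800} \approx 1.3994$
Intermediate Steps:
$G{\left(g \right)} = 47$ ($G{\left(g \right)} = 24 + 23 = 47$)
$j = -8549$ ($j = 47 - 8596 = -8549$)
$\frac{j}{-11784} + \frac{21094}{31300} = - \frac{8549}{-11784} + \frac{21094}{31300} = \left(-8549\right) \left(- \frac{1}{11784}\right) + 21094 \cdot \frac{1}{31300} = \frac{8549}{11784} + \frac{10547}{15650} = \frac{129038849}{92209800}$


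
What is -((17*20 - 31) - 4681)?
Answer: 4372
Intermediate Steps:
-((17*20 - 31) - 4681) = -((340 - 31) - 4681) = -(309 - 4681) = -1*(-4372) = 4372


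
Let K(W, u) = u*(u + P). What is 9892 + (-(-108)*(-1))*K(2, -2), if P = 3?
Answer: 10108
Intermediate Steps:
K(W, u) = u*(3 + u) (K(W, u) = u*(u + 3) = u*(3 + u))
9892 + (-(-108)*(-1))*K(2, -2) = 9892 + (-(-108)*(-1))*(-2*(3 - 2)) = 9892 + (-36*3)*(-2*1) = 9892 - 108*(-2) = 9892 + 216 = 10108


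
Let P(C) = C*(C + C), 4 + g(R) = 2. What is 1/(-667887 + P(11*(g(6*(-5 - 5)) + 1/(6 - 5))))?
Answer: -1/667645 ≈ -1.4978e-6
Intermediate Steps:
g(R) = -2 (g(R) = -4 + 2 = -2)
P(C) = 2*C² (P(C) = C*(2*C) = 2*C²)
1/(-667887 + P(11*(g(6*(-5 - 5)) + 1/(6 - 5)))) = 1/(-667887 + 2*(11*(-2 + 1/(6 - 5)))²) = 1/(-667887 + 2*(11*(-2 + 1/1))²) = 1/(-667887 + 2*(11*(-2 + 1))²) = 1/(-667887 + 2*(11*(-1))²) = 1/(-667887 + 2*(-11)²) = 1/(-667887 + 2*121) = 1/(-667887 + 242) = 1/(-667645) = -1/667645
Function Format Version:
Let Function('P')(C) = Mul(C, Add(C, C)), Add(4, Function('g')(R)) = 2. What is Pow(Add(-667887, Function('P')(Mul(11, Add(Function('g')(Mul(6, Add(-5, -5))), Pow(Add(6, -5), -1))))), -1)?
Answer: Rational(-1, 667645) ≈ -1.4978e-6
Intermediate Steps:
Function('g')(R) = -2 (Function('g')(R) = Add(-4, 2) = -2)
Function('P')(C) = Mul(2, Pow(C, 2)) (Function('P')(C) = Mul(C, Mul(2, C)) = Mul(2, Pow(C, 2)))
Pow(Add(-667887, Function('P')(Mul(11, Add(Function('g')(Mul(6, Add(-5, -5))), Pow(Add(6, -5), -1))))), -1) = Pow(Add(-667887, Mul(2, Pow(Mul(11, Add(-2, Pow(Add(6, -5), -1))), 2))), -1) = Pow(Add(-667887, Mul(2, Pow(Mul(11, Add(-2, Pow(1, -1))), 2))), -1) = Pow(Add(-667887, Mul(2, Pow(Mul(11, Add(-2, 1)), 2))), -1) = Pow(Add(-667887, Mul(2, Pow(Mul(11, -1), 2))), -1) = Pow(Add(-667887, Mul(2, Pow(-11, 2))), -1) = Pow(Add(-667887, Mul(2, 121)), -1) = Pow(Add(-667887, 242), -1) = Pow(-667645, -1) = Rational(-1, 667645)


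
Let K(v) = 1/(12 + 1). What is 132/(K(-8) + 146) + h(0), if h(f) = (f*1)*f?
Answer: 572/633 ≈ 0.90363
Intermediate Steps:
K(v) = 1/13
h(f) = f² (h(f) = f*f = f²)
132/(K(-8) + 146) + h(0) = 132/(1/13 + 146) + 0² = 132/(1899/13) + 0 = 132*(13/1899) + 0 = 572/633 + 0 = 572/633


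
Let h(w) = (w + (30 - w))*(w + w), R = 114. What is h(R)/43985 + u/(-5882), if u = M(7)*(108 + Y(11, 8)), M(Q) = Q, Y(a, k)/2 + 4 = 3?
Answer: 39979/1361683 ≈ 0.029360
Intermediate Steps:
Y(a, k) = -2 (Y(a, k) = -8 + 2*3 = -8 + 6 = -2)
h(w) = 60*w (h(w) = 30*(2*w) = 60*w)
u = 742 (u = 7*(108 - 2) = 7*106 = 742)
h(R)/43985 + u/(-5882) = (60*114)/43985 + 742/(-5882) = 6840*(1/43985) + 742*(-1/5882) = 72/463 - 371/2941 = 39979/1361683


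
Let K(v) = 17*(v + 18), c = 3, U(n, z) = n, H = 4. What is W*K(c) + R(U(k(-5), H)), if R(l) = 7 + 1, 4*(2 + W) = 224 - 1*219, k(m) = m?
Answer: -1039/4 ≈ -259.75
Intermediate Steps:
W = -¾ (W = -2 + (224 - 1*219)/4 = -2 + (224 - 219)/4 = -2 + (¼)*5 = -2 + 5/4 = -¾ ≈ -0.75000)
R(l) = 8
K(v) = 306 + 17*v (K(v) = 17*(18 + v) = 306 + 17*v)
W*K(c) + R(U(k(-5), H)) = -3*(306 + 17*3)/4 + 8 = -3*(306 + 51)/4 + 8 = -¾*357 + 8 = -1071/4 + 8 = -1039/4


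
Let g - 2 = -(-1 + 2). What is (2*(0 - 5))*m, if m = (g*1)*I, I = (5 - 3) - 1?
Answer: -10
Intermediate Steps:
I = 1 (I = 2 - 1 = 1)
g = 1 (g = 2 - (-1 + 2) = 2 - 1*1 = 2 - 1 = 1)
m = 1 (m = (1*1)*1 = 1*1 = 1)
(2*(0 - 5))*m = (2*(0 - 5))*1 = (2*(-5))*1 = -10*1 = -10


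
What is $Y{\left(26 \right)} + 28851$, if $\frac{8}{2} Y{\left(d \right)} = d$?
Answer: $\frac{57715}{2} \approx 28858.0$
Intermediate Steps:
$Y{\left(d \right)} = \frac{d}{4}$
$Y{\left(26 \right)} + 28851 = \frac{1}{4} \cdot 26 + 28851 = \frac{13}{2} + 28851 = \frac{57715}{2}$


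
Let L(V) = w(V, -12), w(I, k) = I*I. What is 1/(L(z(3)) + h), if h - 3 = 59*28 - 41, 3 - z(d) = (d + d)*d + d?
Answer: 1/1938 ≈ 0.00051600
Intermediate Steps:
w(I, k) = I²
z(d) = 3 - d - 2*d² (z(d) = 3 - ((d + d)*d + d) = 3 - ((2*d)*d + d) = 3 - (2*d² + d) = 3 - (d + 2*d²) = 3 + (-d - 2*d²) = 3 - d - 2*d²)
h = 1614 (h = 3 + (59*28 - 41) = 3 + (1652 - 41) = 3 + 1611 = 1614)
L(V) = V²
1/(L(z(3)) + h) = 1/((3 - 1*3 - 2*3²)² + 1614) = 1/((3 - 3 - 2*9)² + 1614) = 1/((3 - 3 - 18)² + 1614) = 1/((-18)² + 1614) = 1/(324 + 1614) = 1/1938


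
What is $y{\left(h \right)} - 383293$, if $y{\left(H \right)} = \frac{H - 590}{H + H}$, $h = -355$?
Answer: $- \frac{54427417}{142} \approx -3.8329 \cdot 10^{5}$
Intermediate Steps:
$y{\left(H \right)} = \frac{-590 + H}{2 H}$
$y{\left(h \right)} - 383293 = \frac{-590 - 355}{2 \left(-355\right)} - 383293 = \frac{1}{2} \left(- \frac{1}{355}\right) \left(-945\right) - 383293 = \frac{189}{142} - 383293 = - \frac{54427417}{142}$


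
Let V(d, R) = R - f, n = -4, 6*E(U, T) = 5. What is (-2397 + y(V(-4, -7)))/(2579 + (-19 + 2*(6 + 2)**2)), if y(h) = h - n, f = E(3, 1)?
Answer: -14405/16128 ≈ -0.89317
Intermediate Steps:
E(U, T) = 5/6 (E(U, T) = (1/6)*5 = 5/6)
f = 5/6 ≈ 0.83333
V(d, R) = -5/6 + R (V(d, R) = R - 1*5/6 = R - 5/6 = -5/6 + R)
y(h) = 4 + h (y(h) = h - 1*(-4) = h + 4 = 4 + h)
(-2397 + y(V(-4, -7)))/(2579 + (-19 + 2*(6 + 2)**2)) = (-2397 + (4 + (-5/6 - 7)))/(2579 + (-19 + 2*(6 + 2)**2)) = (-2397 + (4 - 47/6))/(2579 + (-19 + 2*8**2)) = (-2397 - 23/6)/(2579 + (-19 + 2*64)) = -14405/(6*(2579 + (-19 + 128))) = -14405/(6*(2579 + 109)) = -14405/6/2688 = -14405/6*1/2688 = -14405/16128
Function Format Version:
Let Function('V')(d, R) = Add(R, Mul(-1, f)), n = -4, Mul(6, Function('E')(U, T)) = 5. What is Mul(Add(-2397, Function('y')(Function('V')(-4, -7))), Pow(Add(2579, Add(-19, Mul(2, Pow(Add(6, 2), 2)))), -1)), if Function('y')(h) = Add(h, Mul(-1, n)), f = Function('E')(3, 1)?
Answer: Rational(-14405, 16128) ≈ -0.89317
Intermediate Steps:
Function('E')(U, T) = Rational(5, 6) (Function('E')(U, T) = Mul(Rational(1, 6), 5) = Rational(5, 6))
f = Rational(5, 6) ≈ 0.83333
Function('V')(d, R) = Add(Rational(-5, 6), R) (Function('V')(d, R) = Add(R, Mul(-1, Rational(5, 6))) = Add(R, Rational(-5, 6)) = Add(Rational(-5, 6), R))
Function('y')(h) = Add(4, h) (Function('y')(h) = Add(h, Mul(-1, -4)) = Add(h, 4) = Add(4, h))
Mul(Add(-2397, Function('y')(Function('V')(-4, -7))), Pow(Add(2579, Add(-19, Mul(2, Pow(Add(6, 2), 2)))), -1)) = Mul(Add(-2397, Add(4, Add(Rational(-5, 6), -7))), Pow(Add(2579, Add(-19, Mul(2, Pow(Add(6, 2), 2)))), -1)) = Mul(Add(-2397, Add(4, Rational(-47, 6))), Pow(Add(2579, Add(-19, Mul(2, Pow(8, 2)))), -1)) = Mul(Add(-2397, Rational(-23, 6)), Pow(Add(2579, Add(-19, Mul(2, 64))), -1)) = Mul(Rational(-14405, 6), Pow(Add(2579, Add(-19, 128)), -1)) = Mul(Rational(-14405, 6), Pow(Add(2579, 109), -1)) = Mul(Rational(-14405, 6), Pow(2688, -1)) = Mul(Rational(-14405, 6), Rational(1, 2688)) = Rational(-14405, 16128)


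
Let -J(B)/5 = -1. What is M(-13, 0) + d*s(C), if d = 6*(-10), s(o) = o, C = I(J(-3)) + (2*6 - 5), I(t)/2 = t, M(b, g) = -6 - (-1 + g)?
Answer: -1025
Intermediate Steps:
M(b, g) = -5 - g (M(b, g) = -6 + (1 - g) = -5 - g)
J(B) = 5 (J(B) = -5*(-1) = 5)
I(t) = 2*t
C = 17 (C = 2*5 + (2*6 - 5) = 10 + (12 - 5) = 10 + 7 = 17)
d = -60
M(-13, 0) + d*s(C) = (-5 - 1*0) - 60*17 = (-5 + 0) - 1020 = -5 - 1020 = -1025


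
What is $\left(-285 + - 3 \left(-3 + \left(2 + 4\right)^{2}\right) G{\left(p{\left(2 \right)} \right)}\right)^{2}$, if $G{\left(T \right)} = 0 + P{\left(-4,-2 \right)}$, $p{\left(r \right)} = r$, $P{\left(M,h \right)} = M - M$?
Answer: $81225$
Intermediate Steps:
$P{\left(M,h \right)} = 0$
$G{\left(T \right)} = 0$ ($G{\left(T \right)} = 0 + 0 = 0$)
$\left(-285 + - 3 \left(-3 + \left(2 + 4\right)^{2}\right) G{\left(p{\left(2 \right)} \right)}\right)^{2} = \left(-285 + - 3 \left(-3 + \left(2 + 4\right)^{2}\right) 0\right)^{2} = \left(-285 + - 3 \left(-3 + 6^{2}\right) 0\right)^{2} = \left(-285 + - 3 \left(-3 + 36\right) 0\right)^{2} = \left(-285 + \left(-3\right) 33 \cdot 0\right)^{2} = \left(-285 - 0\right)^{2} = \left(-285 + 0\right)^{2} = \left(-285\right)^{2} = 81225$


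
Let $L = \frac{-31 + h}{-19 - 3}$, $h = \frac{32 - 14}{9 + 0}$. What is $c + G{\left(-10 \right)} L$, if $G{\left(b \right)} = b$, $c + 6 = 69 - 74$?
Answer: $- \frac{266}{11} \approx -24.182$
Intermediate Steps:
$c = -11$ ($c = -6 + \left(69 - 74\right) = -6 - 5 = -11$)
$h = 2$ ($h = \frac{18}{9} = 18 \cdot \frac{1}{9} = 2$)
$L = \frac{29}{22}$ ($L = \frac{-31 + 2}{-19 - 3} = - \frac{29}{-22} = \left(-29\right) \left(- \frac{1}{22}\right) = \frac{29}{22} \approx 1.3182$)
$c + G{\left(-10 \right)} L = -11 - \frac{145}{11} = - \frac{266}{11}$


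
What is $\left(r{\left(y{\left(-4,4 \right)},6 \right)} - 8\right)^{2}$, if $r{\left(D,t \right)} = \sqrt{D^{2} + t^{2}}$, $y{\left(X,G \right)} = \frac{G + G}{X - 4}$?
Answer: $\left(8 - \sqrt{37}\right)^{2} \approx 3.6758$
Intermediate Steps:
$y{\left(X,G \right)} = \frac{2 G}{-4 + X}$
$\left(r{\left(y{\left(-4,4 \right)},6 \right)} - 8\right)^{2} = \left(\sqrt{\left(2 \cdot 4 \frac{1}{-4 - 4}\right)^{2} + 6^{2}} - 8\right)^{2} = \left(\sqrt{\left(2 \cdot 4 \frac{1}{-8}\right)^{2} + 36} - 8\right)^{2} = \left(\sqrt{\left(2 \cdot 4 \left(- \frac{1}{8}\right)\right)^{2} + 36} - 8\right)^{2} = \left(\sqrt{\left(-1\right)^{2} + 36} - 8\right)^{2} = \left(\sqrt{1 + 36} - 8\right)^{2} = \left(\sqrt{37} - 8\right)^{2} = \left(-8 + \sqrt{37}\right)^{2}$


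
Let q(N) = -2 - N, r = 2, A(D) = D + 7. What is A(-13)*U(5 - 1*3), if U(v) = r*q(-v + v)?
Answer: 24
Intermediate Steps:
A(D) = 7 + D
U(v) = -4 (U(v) = 2*(-2 - (-v + v)) = 2*(-2 - 1*0) = 2*(-2 + 0) = 2*(-2) = -4)
A(-13)*U(5 - 1*3) = (7 - 13)*(-4) = -6*(-4) = 24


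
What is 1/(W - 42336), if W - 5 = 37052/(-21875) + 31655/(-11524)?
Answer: -252087500/10672235402873 ≈ -2.3621e-5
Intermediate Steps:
W = 140997127/252087500 (W = 5 + (37052/(-21875) + 31655/(-11524)) = 5 + (37052*(-1/21875) + 31655*(-1/11524)) = 5 + (-37052/21875 - 31655/11524) = 5 - 1119440373/252087500 = 140997127/252087500 ≈ 0.55932)
1/(W - 42336) = 1/(140997127/252087500 - 42336) = 1/(-10672235402873/252087500) = -252087500/10672235402873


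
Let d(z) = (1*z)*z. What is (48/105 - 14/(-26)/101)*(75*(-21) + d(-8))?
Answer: -32113283/45955 ≈ -698.80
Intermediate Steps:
d(z) = z**2 (d(z) = z*z = z**2)
(48/105 - 14/(-26)/101)*(75*(-21) + d(-8)) = (48/105 - 14/(-26)/101)*(75*(-21) + (-8)**2) = (48*(1/105) - 14*(-1/26)*(1/101))*(-1575 + 64) = (16/35 + (7/13)*(1/101))*(-1511) = (16/35 + 7/1313)*(-1511) = (21253/45955)*(-1511) = -32113283/45955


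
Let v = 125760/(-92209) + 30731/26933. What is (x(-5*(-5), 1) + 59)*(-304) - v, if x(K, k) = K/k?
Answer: -63417208744091/2483464997 ≈ -25536.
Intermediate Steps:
v = -553419301/2483464997 (v = 125760*(-1/92209) + 30731*(1/26933) = -125760/92209 + 30731/26933 = -553419301/2483464997 ≈ -0.22284)
(x(-5*(-5), 1) + 59)*(-304) - v = (-5*(-5)/1 + 59)*(-304) - 1*(-553419301/2483464997) = (25*1 + 59)*(-304) + 553419301/2483464997 = (25 + 59)*(-304) + 553419301/2483464997 = 84*(-304) + 553419301/2483464997 = -25536 + 553419301/2483464997 = -63417208744091/2483464997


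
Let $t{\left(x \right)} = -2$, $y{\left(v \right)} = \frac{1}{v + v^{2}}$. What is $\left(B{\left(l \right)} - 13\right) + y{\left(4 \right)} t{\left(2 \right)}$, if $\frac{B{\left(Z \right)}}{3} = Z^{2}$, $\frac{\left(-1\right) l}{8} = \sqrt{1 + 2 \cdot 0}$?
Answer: $\frac{1789}{10} \approx 178.9$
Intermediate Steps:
$l = -8$ ($l = - 8 \sqrt{1 + 2 \cdot 0} = - 8 \sqrt{1 + 0} = - 8 \sqrt{1} = \left(-8\right) 1 = -8$)
$B{\left(Z \right)} = 3 Z^{2}$
$\left(B{\left(l \right)} - 13\right) + y{\left(4 \right)} t{\left(2 \right)} = \left(3 \left(-8\right)^{2} - 13\right) + \frac{1}{4 \left(1 + 4\right)} \left(-2\right) = \left(3 \cdot 64 - 13\right) + \frac{1}{4 \cdot 5} \left(-2\right) = \left(192 - 13\right) + \frac{1}{4} \cdot \frac{1}{5} \left(-2\right) = 179 + \frac{1}{20} \left(-2\right) = 179 - \frac{1}{10} = \frac{1789}{10}$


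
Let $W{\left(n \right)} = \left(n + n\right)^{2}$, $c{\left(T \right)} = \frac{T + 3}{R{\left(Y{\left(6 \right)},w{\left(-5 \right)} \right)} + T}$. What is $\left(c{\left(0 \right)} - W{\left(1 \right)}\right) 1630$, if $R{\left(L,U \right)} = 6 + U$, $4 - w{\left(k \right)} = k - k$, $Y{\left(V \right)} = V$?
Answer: $-6031$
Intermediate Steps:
$w{\left(k \right)} = 4$ ($w{\left(k \right)} = 4 - \left(k - k\right) = 4 - 0 = 4 + 0 = 4$)
$c{\left(T \right)} = \frac{3 + T}{10 + T}$ ($c{\left(T \right)} = \frac{T + 3}{\left(6 + 4\right) + T} = \frac{3 + T}{10 + T}$)
$W{\left(n \right)} = 4 n^{2}$ ($W{\left(n \right)} = \left(2 n\right)^{2} = 4 n^{2}$)
$\left(c{\left(0 \right)} - W{\left(1 \right)}\right) 1630 = \left(\frac{3 + 0}{10 + 0} - 4 \cdot 1^{2}\right) 1630 = \left(\frac{1}{10} \cdot 3 - 4 \cdot 1\right) 1630 = \left(\frac{1}{10} \cdot 3 - 4\right) 1630 = \left(\frac{3}{10} - 4\right) 1630 = \left(- \frac{37}{10}\right) 1630 = -6031$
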